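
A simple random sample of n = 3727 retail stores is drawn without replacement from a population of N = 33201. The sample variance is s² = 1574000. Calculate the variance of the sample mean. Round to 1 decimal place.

374.9

Under SRS without replacement, Var(ȳ) = (1 − f)·s²/n with f = n/N = 3727/33201 = 0.11225565.
Var(ȳ) = (1 − 0.11225565)·1574000/3727 = 0.88774435·422.32358 = 374.91537.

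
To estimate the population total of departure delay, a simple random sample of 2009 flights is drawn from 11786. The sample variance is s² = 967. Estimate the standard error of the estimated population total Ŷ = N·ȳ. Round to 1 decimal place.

7447.5

Var(Ŷ) = N²·Var(ȳ) = N²·(1 − n/N)·s²/n.
f = 2009/11786 = 0.17045647; Var(ȳ) = 0.82954353·967/2009 = 0.3992875.
Var(Ŷ) = 11786² · 0.3992875 = 5.5464945 × 10^7.
SE(Ŷ) = √(5.5464945 × 10^7) = 7447.5.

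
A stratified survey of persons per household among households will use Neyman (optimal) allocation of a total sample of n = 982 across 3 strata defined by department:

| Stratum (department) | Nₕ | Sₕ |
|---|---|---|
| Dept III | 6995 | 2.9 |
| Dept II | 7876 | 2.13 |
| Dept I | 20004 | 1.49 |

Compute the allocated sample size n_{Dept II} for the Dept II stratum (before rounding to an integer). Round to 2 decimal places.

Neyman allocation: nₕ = n·NₕSₕ / Σⱼ NⱼSⱼ.
Σ NⱼSⱼ = 6995·2.9 + 7876·2.13 + 20004·1.49 = 66867.34.
n_{Dept II} = 982·7876·2.13 / 66867.34 = 246.37.

246.37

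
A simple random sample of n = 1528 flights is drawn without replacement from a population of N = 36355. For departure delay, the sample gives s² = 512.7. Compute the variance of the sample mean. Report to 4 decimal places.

0.3214

Under SRS without replacement, Var(ȳ) = (1 − f)·s²/n with f = n/N = 1528/36355 = 0.04202998.
Var(ȳ) = (1 − 0.04202998)·512.7/1528 = 0.95797002·0.33553665 = 0.32143405.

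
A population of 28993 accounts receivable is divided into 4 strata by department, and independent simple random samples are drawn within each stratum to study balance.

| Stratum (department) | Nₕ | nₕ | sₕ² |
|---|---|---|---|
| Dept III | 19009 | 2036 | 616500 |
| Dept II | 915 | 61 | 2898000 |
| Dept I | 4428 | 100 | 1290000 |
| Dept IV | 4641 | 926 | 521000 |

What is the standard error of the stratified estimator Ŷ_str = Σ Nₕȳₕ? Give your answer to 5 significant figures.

625890

Var(Ŷ_str) = Σₕ Nₕ²(1 − fₕ)sₕ²/nₕ.
Dept III: 19009²·(1 − 2036/19009)·616500/2036 = 9.7695192 × 10^10.
Dept II: 915²·(1 − 61/915)·2898000/61 = 3.712338 × 10^10.
Dept I: 4428²·(1 − 100/4428)·1290000/100 = 2.4722055 × 10^11.
Dept IV: 4641²·(1 − 926/4641)·521000/926 = 9.7005671 × 10^9.
Sum = 3.9173969 × 10^11.
SE = √(3.9173969 × 10^11) = 625890.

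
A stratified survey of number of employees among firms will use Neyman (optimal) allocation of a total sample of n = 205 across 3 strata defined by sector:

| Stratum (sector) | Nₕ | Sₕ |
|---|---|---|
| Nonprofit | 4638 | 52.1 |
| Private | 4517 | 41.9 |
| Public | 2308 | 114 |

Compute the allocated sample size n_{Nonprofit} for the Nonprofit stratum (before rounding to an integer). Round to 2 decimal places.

Neyman allocation: nₕ = n·NₕSₕ / Σⱼ NⱼSⱼ.
Σ NⱼSⱼ = 4638·52.1 + 4517·41.9 + 2308·114 = 694014.1.
n_{Nonprofit} = 205·4638·52.1 / 694014.1 = 71.38.

71.38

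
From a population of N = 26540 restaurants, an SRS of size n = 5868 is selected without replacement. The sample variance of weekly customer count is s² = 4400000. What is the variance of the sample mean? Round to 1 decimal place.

584.0

Under SRS without replacement, Var(ȳ) = (1 − f)·s²/n with f = n/N = 5868/26540 = 0.22110023.
Var(ȳ) = (1 − 0.22110023)·4400000/5868 = 0.77889977·749.82958 = 584.04209.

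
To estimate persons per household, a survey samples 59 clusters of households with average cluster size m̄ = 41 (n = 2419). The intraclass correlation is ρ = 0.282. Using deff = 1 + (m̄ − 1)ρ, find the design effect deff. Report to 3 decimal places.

deff = 1 + (41 − 1)·0.282 = 1 + 11.28 = 12.28.

12.280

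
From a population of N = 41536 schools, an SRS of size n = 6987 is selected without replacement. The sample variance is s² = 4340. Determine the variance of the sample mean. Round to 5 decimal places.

Under SRS without replacement, Var(ȳ) = (1 − f)·s²/n with f = n/N = 6987/41536 = 0.16821552.
Var(ȳ) = (1 − 0.16821552)·4340/6987 = 0.83178448·0.62115357 = 0.5166659.

0.51667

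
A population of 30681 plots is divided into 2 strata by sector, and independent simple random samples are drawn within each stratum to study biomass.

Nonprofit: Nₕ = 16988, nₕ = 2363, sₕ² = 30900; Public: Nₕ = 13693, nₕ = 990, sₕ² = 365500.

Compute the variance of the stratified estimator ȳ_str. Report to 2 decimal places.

Var(ȳ_str) = Σₕ Wₕ²(1 − fₕ)sₕ²/nₕ with Wₕ = Nₕ/N, N = 30681.
Nonprofit: Wₕ = 0.55369773; term = 0.55369773²·(1 − 0.13909819)·30900/2363 = 3.4513886.
Public: Wₕ = 0.44630227; term = 0.44630227²·(1 − 0.07229972)·365500/990 = 68.220999.
Sum = 71.672388.

71.67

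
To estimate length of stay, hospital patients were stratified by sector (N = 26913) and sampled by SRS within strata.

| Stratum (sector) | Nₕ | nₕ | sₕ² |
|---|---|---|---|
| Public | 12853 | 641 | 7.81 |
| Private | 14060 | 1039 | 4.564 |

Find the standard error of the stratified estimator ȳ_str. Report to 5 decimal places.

Var(ȳ_str) = Σₕ Wₕ²(1 − fₕ)sₕ²/nₕ with Wₕ = Nₕ/N, N = 26913.
Public: Wₕ = 0.47757589; term = 0.47757589²·(1 − 0.04987163)·7.81/641 = 0.0026403414.
Private: Wₕ = 0.52242411; term = 0.52242411²·(1 − 0.07389758)·4.564/1039 = 0.0011102877.
Sum = 0.0037506291.
SE = √(0.0037506291) = 0.06124.

0.06124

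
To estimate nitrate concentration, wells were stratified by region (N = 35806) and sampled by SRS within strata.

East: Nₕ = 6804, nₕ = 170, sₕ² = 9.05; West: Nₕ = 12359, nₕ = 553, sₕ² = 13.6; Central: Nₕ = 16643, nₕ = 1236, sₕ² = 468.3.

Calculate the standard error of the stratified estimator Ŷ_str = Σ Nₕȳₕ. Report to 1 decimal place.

10156.0

Var(Ŷ_str) = Σₕ Nₕ²(1 − fₕ)sₕ²/nₕ.
East: 6804²·(1 − 170/6804)·9.05/170 = 2.4029207 × 10^6.
West: 12359²·(1 − 553/12359)·13.6/553 = 3.5883921 × 10^6.
Central: 16643²·(1 − 1236/16643)·468.3/1236 = 9.7152814 × 10^7.
Sum = 1.0314413 × 10^8.
SE = √(1.0314413 × 10^8) = 10156.0.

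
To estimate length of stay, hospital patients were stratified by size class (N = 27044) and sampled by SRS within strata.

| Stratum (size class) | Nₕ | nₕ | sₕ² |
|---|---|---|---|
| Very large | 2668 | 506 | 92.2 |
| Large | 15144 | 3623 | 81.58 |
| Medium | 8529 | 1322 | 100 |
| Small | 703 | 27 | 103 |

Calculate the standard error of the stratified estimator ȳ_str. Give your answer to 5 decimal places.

0.12508

Var(ȳ_str) = Σₕ Wₕ²(1 − fₕ)sₕ²/nₕ with Wₕ = Nₕ/N, N = 27044.
Very large: Wₕ = 0.09865405; term = 0.09865405²·(1 − 0.18965517)·92.2/506 = 0.0014370771.
Large: Wₕ = 0.55997633; term = 0.55997633²·(1 − 0.23923666)·81.58/3623 = 0.0053716077.
Medium: Wₕ = 0.31537494; term = 0.31537494²·(1 − 0.15500059)·100/1322 = 0.0063573969.
Small: Wₕ = 0.02599468; term = 0.02599468²·(1 − 0.03840683)·103/27 = 0.0024787551.
Sum = 0.015644837.
SE = √(0.015644837) = 0.12508.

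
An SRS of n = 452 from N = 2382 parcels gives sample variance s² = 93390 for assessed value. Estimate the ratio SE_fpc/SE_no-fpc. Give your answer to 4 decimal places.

f = n/N = 452/2382 = 0.18975651.
SE_no-fpc = √(s²/n) = 14.37411; SE_fpc = √((1−f)s²/n) = 12.938643.
Ratio = √(1−f) = 0.90013526.

0.9001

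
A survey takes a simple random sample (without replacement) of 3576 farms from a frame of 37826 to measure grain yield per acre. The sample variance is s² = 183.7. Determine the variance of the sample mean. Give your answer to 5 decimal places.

Under SRS without replacement, Var(ȳ) = (1 − f)·s²/n with f = n/N = 3576/37826 = 0.09453815.
Var(ȳ) = (1 − 0.09453815)·183.7/3576 = 0.90546185·0.051370246 = 0.046513798.

0.04651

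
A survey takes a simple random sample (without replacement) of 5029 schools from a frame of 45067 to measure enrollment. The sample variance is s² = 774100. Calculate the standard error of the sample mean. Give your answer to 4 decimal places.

11.6940

Under SRS without replacement, Var(ȳ) = (1 − f)·s²/n with f = n/N = 5029/45067 = 0.11158941.
Var(ȳ) = (1 − 0.11158941)·774100/5029 = 0.88841059·153.92722 = 136.75057.
SE(ȳ) = √(136.75057) = 11.6940.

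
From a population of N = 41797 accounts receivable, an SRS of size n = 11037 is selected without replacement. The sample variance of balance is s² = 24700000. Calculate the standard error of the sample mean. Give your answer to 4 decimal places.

40.5829

Under SRS without replacement, Var(ȳ) = (1 − f)·s²/n with f = n/N = 11037/41797 = 0.26406201.
Var(ȳ) = (1 − 0.26406201)·24700000/11037 = 0.73593799·2237.927 = 1646.9755.
SE(ȳ) = √(1646.9755) = 40.5829.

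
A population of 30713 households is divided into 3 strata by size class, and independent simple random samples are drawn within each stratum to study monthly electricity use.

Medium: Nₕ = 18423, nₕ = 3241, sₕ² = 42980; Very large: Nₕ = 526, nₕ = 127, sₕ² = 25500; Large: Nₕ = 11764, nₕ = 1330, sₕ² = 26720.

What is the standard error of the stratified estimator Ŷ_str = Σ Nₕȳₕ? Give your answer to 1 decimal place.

78849.8

Var(Ŷ_str) = Σₕ Nₕ²(1 − fₕ)sₕ²/nₕ.
Medium: 18423²·(1 − 3241/18423)·42980/3241 = 3.7091698 × 10^9.
Very large: 526²·(1 − 127/526)·25500/127 = 4.2140055 × 10^7.
Large: 11764²·(1 − 1330/11764)·26720/1330 = 2.4659863 × 10^9.
Sum = 6.2172962 × 10^9.
SE = √(6.2172962 × 10^9) = 78849.8.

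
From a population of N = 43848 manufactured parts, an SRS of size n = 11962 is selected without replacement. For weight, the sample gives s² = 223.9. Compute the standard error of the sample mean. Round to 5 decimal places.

Under SRS without replacement, Var(ȳ) = (1 − f)·s²/n with f = n/N = 11962/43848 = 0.27280606.
Var(ȳ) = (1 − 0.27280606)·223.9/11962 = 0.72719394·0.018717606 = 0.01361133.
SE(ȳ) = √(0.01361133) = 0.11667.

0.11667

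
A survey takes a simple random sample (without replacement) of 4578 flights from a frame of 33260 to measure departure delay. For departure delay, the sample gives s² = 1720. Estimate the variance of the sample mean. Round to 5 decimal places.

0.32400

Under SRS without replacement, Var(ȳ) = (1 − f)·s²/n with f = n/N = 4578/33260 = 0.13764281.
Var(ȳ) = (1 − 0.13764281)·1720/4578 = 0.86235719·0.37570992 = 0.32399615.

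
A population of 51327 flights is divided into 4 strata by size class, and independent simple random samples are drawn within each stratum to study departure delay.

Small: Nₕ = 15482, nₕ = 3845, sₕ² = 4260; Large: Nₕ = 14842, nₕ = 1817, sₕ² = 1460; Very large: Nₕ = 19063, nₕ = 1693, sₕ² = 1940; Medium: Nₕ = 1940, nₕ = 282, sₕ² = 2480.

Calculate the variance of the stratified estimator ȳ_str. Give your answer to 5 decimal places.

Var(ȳ_str) = Σₕ Wₕ²(1 − fₕ)sₕ²/nₕ with Wₕ = Nₕ/N, N = 51327.
Small: Wₕ = 0.30163462; term = 0.30163462²·(1 − 0.24835293)·4260/3845 = 0.075768657.
Large: Wₕ = 0.28916555; term = 0.28916555²·(1 − 0.12242285)·1460/1817 = 0.058962559.
Very large: Wₕ = 0.37140297; term = 0.37140297²·(1 − 0.08881079)·1940/1693 = 0.14402705.
Medium: Wₕ = 0.03779687; term = 0.03779687²·(1 − 0.14536082)·2480/282 = 0.010737349.
Sum = 0.28949562.

0.28950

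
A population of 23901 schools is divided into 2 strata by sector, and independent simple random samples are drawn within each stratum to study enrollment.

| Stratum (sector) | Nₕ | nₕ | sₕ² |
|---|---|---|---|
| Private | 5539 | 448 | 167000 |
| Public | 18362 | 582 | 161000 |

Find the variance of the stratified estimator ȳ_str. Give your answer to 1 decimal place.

176.5

Var(ȳ_str) = Σₕ Wₕ²(1 − fₕ)sₕ²/nₕ with Wₕ = Nₕ/N, N = 23901.
Private: Wₕ = 0.23174763; term = 0.23174763²·(1 − 0.08088103)·167000/448 = 18.400972.
Public: Wₕ = 0.76825237; term = 0.76825237²·(1 − 0.03169589)·161000/582 = 158.09658.
Sum = 176.49755.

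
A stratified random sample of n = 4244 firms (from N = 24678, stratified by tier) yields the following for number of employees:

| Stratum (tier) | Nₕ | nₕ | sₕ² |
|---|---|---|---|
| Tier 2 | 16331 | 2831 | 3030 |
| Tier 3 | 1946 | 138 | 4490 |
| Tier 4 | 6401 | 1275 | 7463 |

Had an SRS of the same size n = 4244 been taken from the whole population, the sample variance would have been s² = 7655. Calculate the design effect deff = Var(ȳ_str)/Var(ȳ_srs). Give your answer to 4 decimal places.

0.5964

Var(ȳ_str) = Σ Wₕ²(1−fₕ)sₕ²/nₕ with Wₕ = Nₕ/24678:
  Tier 2: (16331/24678)²·(1−2831/16331)·3030/2831 = 0.38746224
  Tier 3: (1946/24678)²·(1−138/1946)·4490/138 = 0.18797002
  Tier 4: (6401/24678)²·(1−1275/6401)·7463/1275 = 0.31536229
  → Var(ȳ_str) = 0.89079455.
Var(ȳ_srs) = (1 − 4244/24678)·7655/4244 = 1.4935276.
deff = 0.89079455 / 1.4935276 = 0.5964.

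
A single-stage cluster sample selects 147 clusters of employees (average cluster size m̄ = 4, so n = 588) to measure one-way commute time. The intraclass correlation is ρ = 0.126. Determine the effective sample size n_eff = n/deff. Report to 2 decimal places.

deff = 1 + (4 − 1)·0.126 = 1 + 0.378 = 1.378.
n_eff = 588 / 1.378 = 426.71.

426.71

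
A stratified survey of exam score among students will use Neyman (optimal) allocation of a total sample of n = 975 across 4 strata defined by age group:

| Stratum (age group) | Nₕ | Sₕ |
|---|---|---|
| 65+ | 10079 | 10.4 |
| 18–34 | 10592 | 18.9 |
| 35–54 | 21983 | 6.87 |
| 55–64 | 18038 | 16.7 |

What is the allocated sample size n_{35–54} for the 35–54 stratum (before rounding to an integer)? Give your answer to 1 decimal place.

Neyman allocation: nₕ = n·NₕSₕ / Σⱼ NⱼSⱼ.
Σ NⱼSⱼ = 10079·10.4 + 10592·18.9 + 21983·6.87 + 18038·16.7 = 757268.21.
n_{35–54} = 975·21983·6.87 / 757268.21 = 194.4.

194.4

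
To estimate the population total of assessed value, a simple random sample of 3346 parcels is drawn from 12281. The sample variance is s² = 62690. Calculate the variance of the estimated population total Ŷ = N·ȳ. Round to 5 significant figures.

2.0559 × 10^9

Var(Ŷ) = N²·Var(ȳ) = N²·(1 − n/N)·s²/n.
f = 3346/12281 = 0.27245338; Var(ȳ) = 0.72754662·62690/3346 = 13.631171.
Var(Ŷ) = 12281² · 13.631171 = 2.0558936 × 10^9.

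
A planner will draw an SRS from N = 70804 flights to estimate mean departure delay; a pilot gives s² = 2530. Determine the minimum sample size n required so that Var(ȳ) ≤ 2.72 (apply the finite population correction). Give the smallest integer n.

Without fpc, n₀ = s²/D = 2530/2.72 = 930.1471.
With fpc, (1 − n/N)·s²/n ≤ D requires n ≥ n₀/(1 + n₀/N) = 930.1471/(1 + 930.1471/70804) = 918.0863.
Rounding up, n = 919.

919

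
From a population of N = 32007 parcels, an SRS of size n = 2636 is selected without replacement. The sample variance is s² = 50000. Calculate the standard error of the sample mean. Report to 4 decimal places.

Under SRS without replacement, Var(ȳ) = (1 − f)·s²/n with f = n/N = 2636/32007 = 0.08235698.
Var(ȳ) = (1 − 0.08235698)·50000/2636 = 0.91764302·18.968134 = 17.405975.
SE(ȳ) = √(17.405975) = 4.1720.

4.1720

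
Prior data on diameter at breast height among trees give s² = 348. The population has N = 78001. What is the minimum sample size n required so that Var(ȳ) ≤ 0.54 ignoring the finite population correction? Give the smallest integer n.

Without fpc, n₀ = s²/D = 348/0.54 = 644.4444.
Rounding up, n = 645.

645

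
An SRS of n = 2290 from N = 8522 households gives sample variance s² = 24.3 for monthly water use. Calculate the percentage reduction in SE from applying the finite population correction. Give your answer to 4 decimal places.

f = n/N = 2290/8522 = 0.26871626.
SE_no-fpc = √(s²/n) = 0.10301143; SE_fpc = √((1−f)s²/n) = 0.088090354.
Ratio = √(1−f) = 0.85515129. Reduction = 100·(1 − 0.85515129) = 14.4849%.

14.4849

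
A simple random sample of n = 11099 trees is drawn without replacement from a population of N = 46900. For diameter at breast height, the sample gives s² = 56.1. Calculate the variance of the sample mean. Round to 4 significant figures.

Under SRS without replacement, Var(ȳ) = (1 − f)·s²/n with f = n/N = 11099/46900 = 0.23665245.
Var(ȳ) = (1 − 0.23665245)·56.1/11099 = 0.76334755·0.0050545094 = 0.0038583474.

0.003858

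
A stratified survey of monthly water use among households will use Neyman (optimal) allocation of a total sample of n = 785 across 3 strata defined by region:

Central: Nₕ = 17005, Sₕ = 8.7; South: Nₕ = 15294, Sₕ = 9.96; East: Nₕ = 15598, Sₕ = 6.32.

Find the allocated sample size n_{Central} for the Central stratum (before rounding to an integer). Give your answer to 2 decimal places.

Neyman allocation: nₕ = n·NₕSₕ / Σⱼ NⱼSⱼ.
Σ NⱼSⱼ = 17005·8.7 + 15294·9.96 + 15598·6.32 = 398851.1.
n_{Central} = 785·17005·8.7 / 398851.1 = 291.18.

291.18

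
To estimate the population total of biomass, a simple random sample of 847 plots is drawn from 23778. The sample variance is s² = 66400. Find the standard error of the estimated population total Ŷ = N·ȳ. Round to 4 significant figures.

206700

Var(Ŷ) = N²·Var(ȳ) = N²·(1 − n/N)·s²/n.
f = 847/23778 = 0.03562116; Var(ȳ) = 0.96437884·66400/847 = 75.601836.
Var(Ŷ) = 23778² · 75.601836 = 4.274477 × 10^10.
SE(Ŷ) = √(4.274477 × 10^10) = 206700.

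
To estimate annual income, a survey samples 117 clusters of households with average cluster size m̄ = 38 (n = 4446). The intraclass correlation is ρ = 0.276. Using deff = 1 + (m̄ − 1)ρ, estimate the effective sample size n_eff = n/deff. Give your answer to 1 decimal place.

deff = 1 + (38 − 1)·0.276 = 1 + 10.212 = 11.212.
n_eff = 4446 / 11.212 = 396.5.

396.5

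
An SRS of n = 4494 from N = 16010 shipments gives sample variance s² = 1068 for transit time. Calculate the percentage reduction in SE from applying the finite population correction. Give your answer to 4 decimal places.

15.1884

f = n/N = 4494/16010 = 0.28069956.
SE_no-fpc = √(s²/n) = 0.4874938; SE_fpc = √((1−f)s²/n) = 0.4134512.
Ratio = √(1−f) = 0.84811582. Reduction = 100·(1 − 0.84811582) = 15.1884%.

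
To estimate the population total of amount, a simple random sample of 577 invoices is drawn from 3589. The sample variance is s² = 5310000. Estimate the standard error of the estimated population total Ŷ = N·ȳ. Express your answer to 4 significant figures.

315400

Var(Ŷ) = N²·Var(ȳ) = N²·(1 − n/N)·s²/n.
f = 577/3589 = 0.16076902; Var(ȳ) = 0.83923098·5310000/577 = 7723.2522.
Var(Ŷ) = 3589² · 7723.2522 = 9.9482601 × 10^10.
SE(Ŷ) = √(9.9482601 × 10^10) = 315400.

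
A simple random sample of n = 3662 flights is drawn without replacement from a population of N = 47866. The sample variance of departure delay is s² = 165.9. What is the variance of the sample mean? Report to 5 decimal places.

Under SRS without replacement, Var(ȳ) = (1 − f)·s²/n with f = n/N = 3662/47866 = 0.07650524.
Var(ȳ) = (1 − 0.07650524)·165.9/3662 = 0.92349476·0.045303113 = 0.041837187.

0.04184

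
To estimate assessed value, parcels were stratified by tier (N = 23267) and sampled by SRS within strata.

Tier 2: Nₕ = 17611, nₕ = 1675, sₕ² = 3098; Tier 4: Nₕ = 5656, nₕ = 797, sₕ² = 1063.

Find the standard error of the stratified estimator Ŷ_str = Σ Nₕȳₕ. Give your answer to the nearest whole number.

Var(Ŷ_str) = Σₕ Nₕ²(1 − fₕ)sₕ²/nₕ.
Tier 2: 17611²·(1 − 1675/17611)·3098/1675 = 5.1907479 × 10^8.
Tier 4: 5656²·(1 − 797/5656)·1063/797 = 3.6654833 × 10^7.
Sum = 5.5572962 × 10^8.
SE = √(5.5572962 × 10^8) = 23574.

23574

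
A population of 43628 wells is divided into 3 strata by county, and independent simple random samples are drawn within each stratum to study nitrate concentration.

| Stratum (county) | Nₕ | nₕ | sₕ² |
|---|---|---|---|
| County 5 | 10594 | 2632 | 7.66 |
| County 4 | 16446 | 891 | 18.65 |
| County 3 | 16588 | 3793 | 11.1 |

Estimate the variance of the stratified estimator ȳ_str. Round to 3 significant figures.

0.00327

Var(ȳ_str) = Σₕ Wₕ²(1 − fₕ)sₕ²/nₕ with Wₕ = Nₕ/N, N = 43628.
County 5: Wₕ = 0.24282571; term = 0.24282571²·(1 − 0.24844251)·7.66/2632 = 1.289717 × 10^-4.
County 4: Wₕ = 0.37695975; term = 0.37695975²·(1 − 0.05417731)·18.65/891 = 0.0028132014.
County 3: Wₕ = 0.38021454; term = 0.38021454²·(1 − 0.22865927)·11.1/3793 = 3.2632011 × 10^-4.
Sum = 0.0032684932.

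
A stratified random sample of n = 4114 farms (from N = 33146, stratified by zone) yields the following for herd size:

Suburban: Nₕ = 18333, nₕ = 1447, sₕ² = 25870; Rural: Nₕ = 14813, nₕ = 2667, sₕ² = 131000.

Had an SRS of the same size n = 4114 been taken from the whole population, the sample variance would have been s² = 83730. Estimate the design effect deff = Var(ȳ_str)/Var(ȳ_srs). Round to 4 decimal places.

0.7338

Var(ȳ_str) = Σ Wₕ²(1−fₕ)sₕ²/nₕ with Wₕ = Nₕ/33146:
  Suburban: (18333/33146)²·(1−1447/18333)·25870/1447 = 5.0376265
  Rural: (14813/33146)²·(1−2667/14813)·131000/2667 = 8.0438197
  → Var(ȳ_str) = 13.081446.
Var(ȳ_srs) = (1 − 4114/33146)·83730/4114 = 17.826358.
deff = 13.081446 / 17.826358 = 0.7338.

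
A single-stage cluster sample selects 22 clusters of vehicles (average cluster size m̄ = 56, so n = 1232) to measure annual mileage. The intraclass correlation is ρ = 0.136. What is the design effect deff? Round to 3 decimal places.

deff = 1 + (56 − 1)·0.136 = 1 + 7.48 = 8.48.

8.480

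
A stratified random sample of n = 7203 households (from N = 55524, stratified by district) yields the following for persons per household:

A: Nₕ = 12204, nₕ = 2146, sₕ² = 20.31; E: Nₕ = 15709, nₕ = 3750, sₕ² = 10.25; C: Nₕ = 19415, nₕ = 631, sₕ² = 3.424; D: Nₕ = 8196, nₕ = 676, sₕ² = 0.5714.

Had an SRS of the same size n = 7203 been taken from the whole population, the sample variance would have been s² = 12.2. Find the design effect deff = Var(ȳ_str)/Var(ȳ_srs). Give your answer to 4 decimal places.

Var(ȳ_str) = Σ Wₕ²(1−fₕ)sₕ²/nₕ with Wₕ = Nₕ/55524:
  A: (12204/55524)²·(1−2146/12204)·20.31/2146 = 3.7681879 × 10^-4
  E: (15709/55524)²·(1−3750/15709)·10.25/3750 = 1.6656146 × 10^-4
  C: (19415/55524)²·(1−631/19415)·3.424/631 = 6.4190148 × 10^-4
  D: (8196/55524)²·(1−676/8196)·0.5714/676 = 1.6898643 × 10^-5
  → Var(ȳ_str) = 0.0012021804.
Var(ȳ_srs) = (1 − 7203/55524)·12.2/7203 = 0.0014740139.
deff = 0.0012021804 / 0.0014740139 = 0.8156.

0.8156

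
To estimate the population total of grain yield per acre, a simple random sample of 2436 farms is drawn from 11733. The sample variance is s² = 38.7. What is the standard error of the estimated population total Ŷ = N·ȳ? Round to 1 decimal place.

1316.4

Var(Ŷ) = N²·Var(ȳ) = N²·(1 − n/N)·s²/n.
f = 2436/11733 = 0.20761953; Var(ȳ) = 0.79238047·38.7/2436 = 0.01258831.
Var(Ŷ) = 11733² · 0.01258831 = 1.7329482 × 10^6.
SE(Ŷ) = √(1.7329482 × 10^6) = 1316.4.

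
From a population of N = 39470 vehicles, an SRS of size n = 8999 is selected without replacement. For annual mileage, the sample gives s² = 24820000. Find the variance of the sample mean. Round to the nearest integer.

Under SRS without replacement, Var(ȳ) = (1 − f)·s²/n with f = n/N = 8999/39470 = 0.22799595.
Var(ȳ) = (1 − 0.22799595)·24820000/8999 = 0.77200405·2758.0842 = 2129.2522.

2129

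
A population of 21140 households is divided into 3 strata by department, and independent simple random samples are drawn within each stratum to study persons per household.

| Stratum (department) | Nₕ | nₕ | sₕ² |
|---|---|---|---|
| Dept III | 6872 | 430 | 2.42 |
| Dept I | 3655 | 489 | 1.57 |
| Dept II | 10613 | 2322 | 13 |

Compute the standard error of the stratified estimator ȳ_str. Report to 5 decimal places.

Var(ȳ_str) = Σₕ Wₕ²(1 − fₕ)sₕ²/nₕ with Wₕ = Nₕ/N, N = 21140.
Dept III: Wₕ = 0.32507096; term = 0.32507096²·(1 − 0.06257276)·2.42/430 = 5.5749479 × 10^-4.
Dept I: Wₕ = 0.17289499; term = 0.17289499²·(1 − 0.13378933)·1.57/489 = 8.3134085 × 10^-5.
Dept II: Wₕ = 0.50203406; term = 0.50203406²·(1 − 0.21878828)·13/2322 = 0.0011023417.
Sum = 0.0017429706.
SE = √(0.0017429706) = 0.04175.

0.04175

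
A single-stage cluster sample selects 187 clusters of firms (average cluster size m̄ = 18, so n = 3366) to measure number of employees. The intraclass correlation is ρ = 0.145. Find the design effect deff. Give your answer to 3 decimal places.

3.465

deff = 1 + (18 − 1)·0.145 = 1 + 2.465 = 3.465.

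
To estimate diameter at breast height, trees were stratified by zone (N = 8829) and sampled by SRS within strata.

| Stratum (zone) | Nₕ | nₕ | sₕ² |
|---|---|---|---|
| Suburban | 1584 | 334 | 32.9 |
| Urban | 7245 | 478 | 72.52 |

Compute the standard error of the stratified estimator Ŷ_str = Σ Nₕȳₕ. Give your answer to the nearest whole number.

2763

Var(Ŷ_str) = Σₕ Nₕ²(1 − fₕ)sₕ²/nₕ.
Suburban: 1584²·(1 − 334/1584)·32.9/334 = 195035.93.
Urban: 7245²·(1 − 478/7245)·72.52/478 = 7.438142 × 10^6.
Sum = 7.6331779 × 10^6.
SE = √(7.6331779 × 10^6) = 2763.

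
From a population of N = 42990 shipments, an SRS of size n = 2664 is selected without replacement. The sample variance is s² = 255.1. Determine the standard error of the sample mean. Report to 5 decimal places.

Under SRS without replacement, Var(ȳ) = (1 − f)·s²/n with f = n/N = 2664/42990 = 0.06196790.
Var(ȳ) = (1 − 0.06196790)·255.1/2664 = 0.93803210·0.095758258 = 0.08982432.
SE(ȳ) = √(0.08982432) = 0.29971.

0.29971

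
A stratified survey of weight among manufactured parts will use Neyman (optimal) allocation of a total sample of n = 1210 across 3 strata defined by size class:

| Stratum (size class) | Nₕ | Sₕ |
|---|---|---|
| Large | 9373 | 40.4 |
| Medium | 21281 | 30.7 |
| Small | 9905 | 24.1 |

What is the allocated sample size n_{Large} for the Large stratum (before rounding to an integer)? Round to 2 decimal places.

360.58

Neyman allocation: nₕ = n·NₕSₕ / Σⱼ NⱼSⱼ.
Σ NⱼSⱼ = 9373·40.4 + 21281·30.7 + 9905·24.1 = 1.2707064 × 10^6.
n_{Large} = 1210·9373·40.4 / (1.2707064 × 10^6) = 360.58.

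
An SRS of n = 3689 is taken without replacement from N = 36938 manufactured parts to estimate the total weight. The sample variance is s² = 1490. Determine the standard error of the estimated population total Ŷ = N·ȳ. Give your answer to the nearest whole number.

Var(Ŷ) = N²·Var(ȳ) = N²·(1 − n/N)·s²/n.
f = 3689/36938 = 0.09987005; Var(ȳ) = 0.90012995·1490/3689 = 0.36356563.
Var(Ŷ) = 36938² · 0.36356563 = 4.9605471 × 10^8.
SE(Ŷ) = √(4.9605471 × 10^8) = 22272.

22272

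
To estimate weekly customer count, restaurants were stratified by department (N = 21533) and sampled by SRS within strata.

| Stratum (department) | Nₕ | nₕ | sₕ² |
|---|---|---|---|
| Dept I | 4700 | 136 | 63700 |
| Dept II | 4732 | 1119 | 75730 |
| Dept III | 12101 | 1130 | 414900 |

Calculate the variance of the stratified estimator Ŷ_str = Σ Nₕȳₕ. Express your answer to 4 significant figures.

5.995 × 10^10

Var(Ŷ_str) = Σₕ Nₕ²(1 − fₕ)sₕ²/nₕ.
Dept I: 4700²·(1 − 136/4700)·63700/136 = 1.0047176 × 10^10.
Dept II: 4732²·(1 − 1119/4732)·75730/1119 = 1.1570458 × 10^9.
Dept III: 12101²·(1 − 1130/12101)·414900/1130 = 4.8745269 × 10^10.
Sum = 5.9949491 × 10^10.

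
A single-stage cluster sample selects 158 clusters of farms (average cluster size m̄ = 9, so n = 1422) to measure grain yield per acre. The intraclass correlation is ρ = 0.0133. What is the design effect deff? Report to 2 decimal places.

deff = 1 + (9 − 1)·0.0133 = 1 + 0.1064 = 1.1064.

1.11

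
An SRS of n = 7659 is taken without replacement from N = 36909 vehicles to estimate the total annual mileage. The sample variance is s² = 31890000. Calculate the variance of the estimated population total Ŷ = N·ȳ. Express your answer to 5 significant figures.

4.4951 × 10^12

Var(Ŷ) = N²·Var(ȳ) = N²·(1 − n/N)·s²/n.
f = 7659/36909 = 0.20751036; Var(ȳ) = 0.79248964·31890000/7659 = 3299.712.
Var(Ŷ) = 36909² · 3299.712 = 4.4951128 × 10^12.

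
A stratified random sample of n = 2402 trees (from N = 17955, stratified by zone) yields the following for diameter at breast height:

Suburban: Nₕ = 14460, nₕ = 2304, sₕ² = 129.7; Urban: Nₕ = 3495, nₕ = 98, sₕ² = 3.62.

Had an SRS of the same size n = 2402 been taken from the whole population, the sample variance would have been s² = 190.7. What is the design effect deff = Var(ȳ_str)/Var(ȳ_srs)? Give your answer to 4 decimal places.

0.4661

Var(ȳ_str) = Σ Wₕ²(1−fₕ)sₕ²/nₕ with Wₕ = Nₕ/17955:
  Suburban: (14460/17955)²·(1−2304/14460)·129.7/2304 = 0.030693447
  Urban: (3495/17955)²·(1−98/3495)·3.62/98 = 0.0013603617
  → Var(ȳ_str) = 0.032053809.
Var(ȳ_srs) = (1 − 2402/17955)·190.7/2402 = 0.068771176.
deff = 0.032053809 / 0.068771176 = 0.4661.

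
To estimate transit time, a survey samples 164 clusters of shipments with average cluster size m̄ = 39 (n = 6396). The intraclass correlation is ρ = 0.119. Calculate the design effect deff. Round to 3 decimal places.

deff = 1 + (39 − 1)·0.119 = 1 + 4.522 = 5.522.

5.522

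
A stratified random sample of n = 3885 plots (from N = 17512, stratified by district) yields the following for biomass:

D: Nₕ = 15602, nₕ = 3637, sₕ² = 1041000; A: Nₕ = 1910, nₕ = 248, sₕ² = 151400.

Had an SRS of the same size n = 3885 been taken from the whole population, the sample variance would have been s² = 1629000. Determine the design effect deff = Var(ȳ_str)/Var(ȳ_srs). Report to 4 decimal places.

0.5534

Var(ȳ_str) = Σ Wₕ²(1−fₕ)sₕ²/nₕ with Wₕ = Nₕ/17512:
  D: (15602/17512)²·(1−3637/15602)·1041000/3637 = 174.2324
  A: (1910/17512)²·(1−248/1910)·151400/248 = 6.3192725
  → Var(ȳ_str) = 180.55167.
Var(ȳ_srs) = (1 − 3885/17512)·1629000/3885 = 326.28309.
deff = 180.55167 / 326.28309 = 0.5534.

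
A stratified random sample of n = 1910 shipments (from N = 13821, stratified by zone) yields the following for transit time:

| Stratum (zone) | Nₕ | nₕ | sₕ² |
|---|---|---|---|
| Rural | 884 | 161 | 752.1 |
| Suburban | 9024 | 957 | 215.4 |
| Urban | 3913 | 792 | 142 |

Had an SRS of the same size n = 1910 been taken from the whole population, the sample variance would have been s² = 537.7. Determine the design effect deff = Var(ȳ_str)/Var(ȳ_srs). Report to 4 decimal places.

Var(ȳ_str) = Σ Wₕ²(1−fₕ)sₕ²/nₕ with Wₕ = Nₕ/13821:
  Rural: (884/13821)²·(1−161/884)·752.1/161 = 0.015630085
  Suburban: (9024/13821)²·(1−957/9024)·215.4/957 = 0.085776036
  Urban: (3913/13821)²·(1−792/3913)·142/792 = 0.011462724
  → Var(ȳ_str) = 0.11286885.
Var(ȳ_srs) = (1 − 1910/13821)·537.7/1910 = 0.24261376.
deff = 0.11286885 / 0.24261376 = 0.4652.

0.4652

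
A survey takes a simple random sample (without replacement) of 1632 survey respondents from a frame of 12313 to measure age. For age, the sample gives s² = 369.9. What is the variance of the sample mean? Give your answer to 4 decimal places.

0.1966

Under SRS without replacement, Var(ȳ) = (1 − f)·s²/n with f = n/N = 1632/12313 = 0.13254284.
Var(ȳ) = (1 − 0.13254284)·369.9/1632 = 0.86745716·0.22665441 = 0.19661299.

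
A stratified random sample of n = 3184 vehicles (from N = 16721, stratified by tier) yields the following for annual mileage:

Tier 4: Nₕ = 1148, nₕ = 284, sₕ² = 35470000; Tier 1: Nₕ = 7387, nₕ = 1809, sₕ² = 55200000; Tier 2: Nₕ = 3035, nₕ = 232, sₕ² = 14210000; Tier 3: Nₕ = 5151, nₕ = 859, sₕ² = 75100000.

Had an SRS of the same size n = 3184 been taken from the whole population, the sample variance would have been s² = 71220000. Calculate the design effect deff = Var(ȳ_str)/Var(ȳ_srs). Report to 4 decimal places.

Var(ȳ_str) = Σ Wₕ²(1−fₕ)sₕ²/nₕ with Wₕ = Nₕ/16721:
  Tier 4: (1148/16721)²·(1−284/1148)·35470000/284 = 443.07167
  Tier 1: (7387/16721)²·(1−1809/7387)·55200000/1809 = 4496.9973
  Tier 2: (3035/16721)²·(1−232/3035)·14210000/232 = 1863.6459
  Tier 3: (5151/16721)²·(1−859/5151)·75100000/859 = 6913.1112
  → Var(ȳ_str) = 13716.826.
Var(ȳ_srs) = (1 − 3184/16721)·71220000/3184 = 18108.776.
deff = 13716.826 / 18108.776 = 0.7575.

0.7575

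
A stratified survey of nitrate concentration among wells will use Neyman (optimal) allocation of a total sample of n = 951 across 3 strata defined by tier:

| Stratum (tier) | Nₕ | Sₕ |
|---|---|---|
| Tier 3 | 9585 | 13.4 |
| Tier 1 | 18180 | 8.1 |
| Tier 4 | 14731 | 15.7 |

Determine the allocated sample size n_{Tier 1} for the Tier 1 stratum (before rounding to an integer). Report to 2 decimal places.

Neyman allocation: nₕ = n·NₕSₕ / Σⱼ NⱼSⱼ.
Σ NⱼSⱼ = 9585·13.4 + 18180·8.1 + 14731·15.7 = 506973.7.
n_{Tier 1} = 951·18180·8.1 / 506973.7 = 276.23.

276.23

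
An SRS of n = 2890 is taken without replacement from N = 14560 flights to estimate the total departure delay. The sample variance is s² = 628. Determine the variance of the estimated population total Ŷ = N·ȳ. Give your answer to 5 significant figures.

Var(Ŷ) = N²·Var(ȳ) = N²·(1 − n/N)·s²/n.
f = 2890/14560 = 0.19848901; Var(ȳ) = 0.80151099·628/2890 = 0.17416917.
Var(Ŷ) = 14560² · 0.17416917 = 3.6922749 × 10^7.

3.6923 × 10^7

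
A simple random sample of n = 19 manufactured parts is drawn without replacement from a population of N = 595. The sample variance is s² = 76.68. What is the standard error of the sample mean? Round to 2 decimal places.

1.98

Under SRS without replacement, Var(ȳ) = (1 − f)·s²/n with f = n/N = 19/595 = 0.03193277.
Var(ȳ) = (1 − 0.03193277)·76.68/19 = 0.96806723·4.0357895 = 3.9069155.
SE(ȳ) = √(3.9069155) = 1.98.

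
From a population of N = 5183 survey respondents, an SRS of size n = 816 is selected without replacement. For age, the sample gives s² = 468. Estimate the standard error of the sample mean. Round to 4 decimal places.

0.6952

Under SRS without replacement, Var(ȳ) = (1 − f)·s²/n with f = n/N = 816/5183 = 0.15743778.
Var(ȳ) = (1 − 0.15743778)·468/816 = 0.84256222·0.57352941 = 0.48323422.
SE(ȳ) = √(0.48323422) = 0.6952.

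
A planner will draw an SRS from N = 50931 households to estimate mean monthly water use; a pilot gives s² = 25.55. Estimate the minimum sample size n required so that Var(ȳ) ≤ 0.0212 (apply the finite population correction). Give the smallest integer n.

Without fpc, n₀ = s²/D = 25.55/0.0212 = 1205.1887.
With fpc, (1 − n/N)·s²/n ≤ D requires n ≥ n₀/(1 + n₀/N) = 1205.1887/(1 + 1205.1887/50931) = 1177.3294.
Rounding up, n = 1178.

1178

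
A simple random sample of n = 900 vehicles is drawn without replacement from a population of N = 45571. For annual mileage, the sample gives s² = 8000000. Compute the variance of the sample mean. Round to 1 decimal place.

Under SRS without replacement, Var(ȳ) = (1 − f)·s²/n with f = n/N = 900/45571 = 0.01974940.
Var(ȳ) = (1 − 0.01974940)·8000000/900 = 0.98025060·8888.8889 = 8713.3386.

8713.3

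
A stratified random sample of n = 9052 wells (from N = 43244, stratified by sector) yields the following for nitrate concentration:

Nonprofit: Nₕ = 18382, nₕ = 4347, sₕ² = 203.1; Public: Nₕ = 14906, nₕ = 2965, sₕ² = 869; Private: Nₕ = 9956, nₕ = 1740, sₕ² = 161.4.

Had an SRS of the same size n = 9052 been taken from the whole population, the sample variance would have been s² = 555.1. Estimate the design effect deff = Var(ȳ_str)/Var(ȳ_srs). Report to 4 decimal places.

0.7920

Var(ȳ_str) = Σ Wₕ²(1−fₕ)sₕ²/nₕ with Wₕ = Nₕ/43244:
  Nonprofit: (18382/43244)²·(1−4347/18382)·203.1/4347 = 0.0064457543
  Public: (14906/43244)²·(1−2965/14906)·869/2965 = 0.027896208
  Private: (9956/43244)²·(1−1740/9956)·161.4/1740 = 0.0040574005
  → Var(ȳ_str) = 0.038399363.
Var(ȳ_srs) = (1 − 9052/43244)·555.1/9052 = 0.048487002.
deff = 0.038399363 / 0.048487002 = 0.7920.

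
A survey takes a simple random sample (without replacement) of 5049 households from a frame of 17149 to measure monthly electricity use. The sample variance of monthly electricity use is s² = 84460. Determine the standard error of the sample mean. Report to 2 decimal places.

3.44

Under SRS without replacement, Var(ȳ) = (1 − f)·s²/n with f = n/N = 5049/17149 = 0.29441950.
Var(ȳ) = (1 − 0.29441950)·84460/5049 = 0.70558050·16.728065 = 11.802996.
SE(ȳ) = √(11.802996) = 3.44.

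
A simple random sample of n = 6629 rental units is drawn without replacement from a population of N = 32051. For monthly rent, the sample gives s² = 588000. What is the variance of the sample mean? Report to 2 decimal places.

Under SRS without replacement, Var(ȳ) = (1 − f)·s²/n with f = n/N = 6629/32051 = 0.20682662.
Var(ȳ) = (1 − 0.20682662)·588000/6629 = 0.79317338·88.701162 = 70.3554.

70.36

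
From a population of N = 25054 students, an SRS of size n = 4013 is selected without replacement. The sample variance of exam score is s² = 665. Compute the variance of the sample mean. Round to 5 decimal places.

Under SRS without replacement, Var(ȳ) = (1 − f)·s²/n with f = n/N = 4013/25054 = 0.16017402.
Var(ȳ) = (1 − 0.16017402)·665/4013 = 0.83982598·0.16571144 = 0.13916877.

0.13917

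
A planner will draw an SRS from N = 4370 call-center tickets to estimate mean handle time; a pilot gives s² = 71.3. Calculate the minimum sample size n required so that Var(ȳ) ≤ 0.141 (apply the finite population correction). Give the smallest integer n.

Without fpc, n₀ = s²/D = 71.3/0.141 = 505.6738.
With fpc, (1 − n/N)·s²/n ≤ D requires n ≥ n₀/(1 + n₀/N) = 505.6738/(1 + 505.6738/4370) = 453.2285.
Rounding up, n = 454.

454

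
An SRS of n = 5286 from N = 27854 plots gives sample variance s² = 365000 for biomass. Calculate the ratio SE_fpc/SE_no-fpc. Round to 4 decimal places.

f = n/N = 5286/27854 = 0.18977526.
SE_no-fpc = √(s²/n) = 8.3096523; SE_fpc = √((1−f)s²/n) = 7.4797245.
Ratio = √(1−f) = 0.90012485.

0.9001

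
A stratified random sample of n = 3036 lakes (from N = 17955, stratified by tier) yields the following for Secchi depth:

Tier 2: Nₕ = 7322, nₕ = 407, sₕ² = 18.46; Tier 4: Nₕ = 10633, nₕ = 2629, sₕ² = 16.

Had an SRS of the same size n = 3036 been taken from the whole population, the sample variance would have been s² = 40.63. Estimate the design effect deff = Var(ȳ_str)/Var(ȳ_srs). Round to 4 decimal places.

0.7851

Var(ȳ_str) = Σ Wₕ²(1−fₕ)sₕ²/nₕ with Wₕ = Nₕ/17955:
  Tier 2: (7322/17955)²·(1−407/7322)·18.46/407 = 0.0071234171
  Tier 4: (10633/17955)²·(1−2629/10633)·16/2629 = 0.0016066507
  → Var(ȳ_str) = 0.0087300678.
Var(ȳ_srs) = (1 − 3036/17955)·40.63/3036 = 0.011119861.
deff = 0.0087300678 / 0.011119861 = 0.7851.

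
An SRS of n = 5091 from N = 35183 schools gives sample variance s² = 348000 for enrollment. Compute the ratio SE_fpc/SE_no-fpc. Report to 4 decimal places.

f = n/N = 5091/35183 = 0.14470057.
SE_no-fpc = √(s²/n) = 8.267764; SE_fpc = √((1−f)s²/n) = 7.6462266.
Ratio = √(1−f) = 0.92482400.

0.9248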